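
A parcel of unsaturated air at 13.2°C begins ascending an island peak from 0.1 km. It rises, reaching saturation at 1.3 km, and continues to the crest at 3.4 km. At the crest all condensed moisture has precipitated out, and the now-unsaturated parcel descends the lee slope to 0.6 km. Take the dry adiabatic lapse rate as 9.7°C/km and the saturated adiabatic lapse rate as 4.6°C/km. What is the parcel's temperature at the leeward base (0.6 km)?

100 → 1300 m (dry, 9.7°C/km): ΔT = -9.7 × 1.2 = -11.64°C → T = 1.56°C
1300 → 3400 m (saturated, 4.6°C/km): ΔT = -4.6 × 2.1 = -9.66°C → T = -8.1°C
3400 → 600 m (dry descent, 9.7°C/km): ΔT = +9.7 × 2.8 = +27.16°C → T = 19.06°C

19.06°C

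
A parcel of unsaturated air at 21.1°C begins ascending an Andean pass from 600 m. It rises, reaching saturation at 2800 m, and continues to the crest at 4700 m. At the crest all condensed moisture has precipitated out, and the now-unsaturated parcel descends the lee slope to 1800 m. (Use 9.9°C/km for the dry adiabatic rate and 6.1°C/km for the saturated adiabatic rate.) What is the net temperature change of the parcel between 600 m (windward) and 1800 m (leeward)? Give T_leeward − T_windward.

-4.66°C

Dry to 2800 m: -9.9 × 2.2 km = -21.78°C, so T = -0.68°C.
Saturated to 4700 m: -6.1 × 1.9 km = -11.59°C, so T = -12.27°C.
Dry descent to 1800 m: +9.9 × 2.9 km = +28.71°C, so T = 16.44°C.
Net change vs windward start: 16.44 − 21.1 = -4.66°C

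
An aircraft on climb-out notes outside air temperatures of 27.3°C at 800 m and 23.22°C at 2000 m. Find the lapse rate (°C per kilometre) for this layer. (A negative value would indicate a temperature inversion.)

Γ = −ΔT/Δz = (27.3 − 23.22) / (2000 − 800) m
  = 4.08°C / 1.2 km = 3.4°C/km

3.4°C/km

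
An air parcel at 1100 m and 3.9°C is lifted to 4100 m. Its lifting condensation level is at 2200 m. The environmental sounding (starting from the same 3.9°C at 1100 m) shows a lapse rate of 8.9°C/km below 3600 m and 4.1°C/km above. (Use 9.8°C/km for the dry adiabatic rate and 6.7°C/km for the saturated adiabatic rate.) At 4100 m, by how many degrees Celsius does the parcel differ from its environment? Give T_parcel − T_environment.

Parcel:
  1100 → 2200 m (dry, 9.8°C/km): ΔT = -9.8 × 1.1 = -10.78°C → T = -6.88°C
  2200 → 4100 m (saturated, 6.7°C/km): ΔT = -6.7 × 1.9 = -12.73°C → T = -19.61°C
Environment:
  1100 → 3600 m (environment, lower layer, 8.9°C/km): ΔT = -8.9 × 2.5 = -22.25°C → T = -18.35°C
  3600 → 4100 m (environment, upper layer, 4.1°C/km): ΔT = -4.1 × 0.5 = -2.05°C → T = -20.4°C
T_parcel − T_env = -19.61 − (-20.4) = +0.79°C

+0.79°C (parcel warmer than environment)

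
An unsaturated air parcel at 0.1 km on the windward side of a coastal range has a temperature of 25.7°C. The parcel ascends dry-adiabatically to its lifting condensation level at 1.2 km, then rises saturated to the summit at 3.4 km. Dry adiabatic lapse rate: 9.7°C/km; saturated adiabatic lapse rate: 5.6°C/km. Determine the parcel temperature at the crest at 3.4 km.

Dry to 1200 m: -9.7 × 1.1 km = -10.67°C, so T = 15.03°C.
Saturated to 3400 m: -5.6 × 2.2 km = -12.32°C, so T = 2.71°C.

2.71°C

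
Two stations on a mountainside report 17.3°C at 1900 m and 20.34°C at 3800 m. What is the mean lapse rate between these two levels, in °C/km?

Γ = −ΔT/Δz = (17.3 − 20.34) / (3800 − 1900) m
  = -3.04°C / 1.9 km = -1.6°C/km

-1.6°C/km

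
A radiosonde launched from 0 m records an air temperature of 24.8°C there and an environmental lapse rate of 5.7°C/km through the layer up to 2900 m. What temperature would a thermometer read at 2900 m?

8.27°C

Environmental to 2900 m: -5.7 × 2.9 km = -16.53°C, so T = 8.27°C.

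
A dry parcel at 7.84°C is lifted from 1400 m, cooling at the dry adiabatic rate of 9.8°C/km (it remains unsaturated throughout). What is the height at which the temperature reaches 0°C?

Height above start = (7.84 − 0) / 9.8 = 0.8 km
Altitude = 1400 m + 800 m = 2200 m

2200 m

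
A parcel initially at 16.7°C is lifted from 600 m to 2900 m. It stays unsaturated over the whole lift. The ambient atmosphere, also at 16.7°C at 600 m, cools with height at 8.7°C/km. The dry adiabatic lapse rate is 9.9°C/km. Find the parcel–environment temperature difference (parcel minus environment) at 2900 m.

Parcel:
  600–2900 m, dry: Δz = 2.3 km ⇒ ΔT = -22.77°C; T = -6.07°C
Environment:
  600–2900 m, environment: Δz = 2.3 km ⇒ ΔT = -20.01°C; T = -3.31°C
T_parcel − T_env = -6.07 − (-3.31) = -2.76°C

-2.76°C (parcel cooler than environment)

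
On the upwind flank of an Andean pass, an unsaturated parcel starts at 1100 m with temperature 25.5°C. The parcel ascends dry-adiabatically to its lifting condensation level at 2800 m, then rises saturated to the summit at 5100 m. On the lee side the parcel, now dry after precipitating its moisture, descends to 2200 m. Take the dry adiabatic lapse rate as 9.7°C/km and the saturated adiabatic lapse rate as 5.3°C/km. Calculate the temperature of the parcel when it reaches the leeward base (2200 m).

24.95°C

Dry to 2800 m: -9.7 × 1.7 km = -16.49°C, so T = 9.01°C.
Saturated to 5100 m: -5.3 × 2.3 km = -12.19°C, so T = -3.18°C.
Dry descent to 2200 m: +9.7 × 2.9 km = +28.13°C, so T = 24.95°C.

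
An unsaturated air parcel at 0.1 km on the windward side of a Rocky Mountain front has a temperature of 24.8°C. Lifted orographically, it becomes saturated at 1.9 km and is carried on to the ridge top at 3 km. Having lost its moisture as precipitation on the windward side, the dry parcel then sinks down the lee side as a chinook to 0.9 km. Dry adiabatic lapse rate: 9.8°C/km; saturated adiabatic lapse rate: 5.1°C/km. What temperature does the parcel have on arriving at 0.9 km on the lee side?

100–1900 m, dry: Δz = 1.8 km ⇒ ΔT = -17.64°C; T = 7.16°C
1900–3000 m, saturated: Δz = 1.1 km ⇒ ΔT = -5.61°C; T = 1.55°C
3000–900 m, dry descent: Δz = 2.1 km ⇒ ΔT = +20.58°C; T = 22.13°C

22.13°C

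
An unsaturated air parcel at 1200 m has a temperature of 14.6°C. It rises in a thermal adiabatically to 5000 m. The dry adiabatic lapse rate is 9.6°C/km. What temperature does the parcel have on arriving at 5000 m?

-21.88°C

Dry adiabatic to 5000 m: -9.6 × 3.8 km = -36.48°C, so T = -21.88°C.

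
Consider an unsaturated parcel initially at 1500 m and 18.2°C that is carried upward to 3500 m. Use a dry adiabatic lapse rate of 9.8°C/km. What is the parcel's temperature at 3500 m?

1500–3500 m, dry adiabatic: Δz = 2 km ⇒ ΔT = -19.6°C; T = -1.4°C

-1.4°C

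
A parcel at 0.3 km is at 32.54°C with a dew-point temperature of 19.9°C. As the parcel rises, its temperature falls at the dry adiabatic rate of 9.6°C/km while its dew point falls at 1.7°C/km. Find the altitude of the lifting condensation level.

T and T_d converge at 9.6 − 1.7 = 7.9°C per km
Height above start = (32.54 − 19.9) / 7.9 = 1.6 km
LCL altitude = 300 m + 1600 m = 1900 m

1.9 km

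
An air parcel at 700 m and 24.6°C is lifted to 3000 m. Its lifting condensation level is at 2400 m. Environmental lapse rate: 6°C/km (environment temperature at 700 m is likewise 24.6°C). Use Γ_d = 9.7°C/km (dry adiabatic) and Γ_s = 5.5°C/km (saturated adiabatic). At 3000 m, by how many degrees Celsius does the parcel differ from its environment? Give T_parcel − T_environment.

Parcel:
  700 → 2400 m (dry, 9.7°C/km): ΔT = -9.7 × 1.7 = -16.49°C → T = 8.11°C
  2400 → 3000 m (saturated, 5.5°C/km): ΔT = -5.5 × 0.6 = -3.3°C → T = 4.81°C
Environment:
  700 → 3000 m (environment, 6°C/km): ΔT = -6 × 2.3 = -13.8°C → T = 10.8°C
T_parcel − T_env = 4.81 − 10.8 = -5.99°C

-5.99°C (parcel cooler than environment)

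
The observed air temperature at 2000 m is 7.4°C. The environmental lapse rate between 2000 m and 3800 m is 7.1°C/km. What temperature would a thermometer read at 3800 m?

-5.38°C

Environmental to 3800 m: -7.1 × 1.8 km = -12.78°C, so T = -5.38°C.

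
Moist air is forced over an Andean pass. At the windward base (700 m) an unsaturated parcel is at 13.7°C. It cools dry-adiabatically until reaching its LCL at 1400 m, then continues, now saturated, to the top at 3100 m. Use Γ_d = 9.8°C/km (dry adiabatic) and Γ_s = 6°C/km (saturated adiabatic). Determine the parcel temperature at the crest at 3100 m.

-3.36°C

700–1400 m, dry: Δz = 0.7 km ⇒ ΔT = -6.86°C; T = 6.84°C
1400–3100 m, saturated: Δz = 1.7 km ⇒ ΔT = -10.2°C; T = -3.36°C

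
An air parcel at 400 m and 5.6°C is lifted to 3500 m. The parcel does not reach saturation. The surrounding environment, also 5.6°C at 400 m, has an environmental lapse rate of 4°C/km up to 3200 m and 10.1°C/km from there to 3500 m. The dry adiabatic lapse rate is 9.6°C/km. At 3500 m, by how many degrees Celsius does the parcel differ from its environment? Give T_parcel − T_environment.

Parcel:
  From 400 m to 3500 m (dry): cools by 9.6 × 3.1 = 29.76°C, giving -24.16°C.
Environment:
  From 400 m to 3200 m (environment, lower layer): cools by 4 × 2.8 = 11.2°C, giving -5.6°C.
  From 3200 m to 3500 m (environment, upper layer): cools by 10.1 × 0.3 = 3.03°C, giving -8.63°C.
T_parcel − T_env = -24.16 − (-8.63) = -15.53°C

-15.53°C (parcel cooler than environment)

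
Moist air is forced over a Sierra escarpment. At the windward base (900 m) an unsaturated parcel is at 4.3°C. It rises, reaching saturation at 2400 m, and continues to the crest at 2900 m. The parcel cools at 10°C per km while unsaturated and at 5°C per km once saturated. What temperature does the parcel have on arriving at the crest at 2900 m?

From 900 m to 2400 m (dry): cools by 10 × 1.5 = 15°C, giving -10.7°C.
From 2400 m to 2900 m (saturated): cools by 5 × 0.5 = 2.5°C, giving -13.2°C.

-13.2°C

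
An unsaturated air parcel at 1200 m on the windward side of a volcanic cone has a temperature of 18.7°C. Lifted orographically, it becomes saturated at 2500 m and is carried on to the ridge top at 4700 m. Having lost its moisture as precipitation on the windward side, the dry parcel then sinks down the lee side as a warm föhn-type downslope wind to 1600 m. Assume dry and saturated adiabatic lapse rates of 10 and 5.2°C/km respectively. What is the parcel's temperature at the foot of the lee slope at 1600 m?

25.26°C

Dry to 2500 m: -10 × 1.3 km = -13°C, so T = 5.7°C.
Saturated to 4700 m: -5.2 × 2.2 km = -11.44°C, so T = -5.74°C.
Dry descent to 1600 m: +10 × 3.1 km = +31°C, so T = 25.26°C.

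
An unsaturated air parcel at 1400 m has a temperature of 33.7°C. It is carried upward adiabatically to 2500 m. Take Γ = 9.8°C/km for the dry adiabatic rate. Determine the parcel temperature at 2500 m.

22.92°C

Dry adiabatic to 2500 m: -9.8 × 1.1 km = -10.78°C, so T = 22.92°C.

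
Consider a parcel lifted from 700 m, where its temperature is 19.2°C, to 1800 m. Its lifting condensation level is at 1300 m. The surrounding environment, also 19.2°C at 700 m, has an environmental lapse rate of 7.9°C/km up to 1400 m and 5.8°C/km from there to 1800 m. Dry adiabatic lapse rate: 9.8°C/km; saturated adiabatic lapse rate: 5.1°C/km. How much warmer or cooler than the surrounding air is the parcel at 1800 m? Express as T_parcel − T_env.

-0.58°C (parcel cooler than environment)

Parcel:
  Dry to 1300 m: -9.8 × 0.6 km = -5.88°C, so T = 13.32°C.
  Saturated to 1800 m: -5.1 × 0.5 km = -2.55°C, so T = 10.77°C.
Environment:
  Environment, lower layer to 1400 m: -7.9 × 0.7 km = -5.53°C, so T = 13.67°C.
  Environment, upper layer to 1800 m: -5.8 × 0.4 km = -2.32°C, so T = 11.35°C.
T_parcel − T_env = 10.77 − 11.35 = -0.58°C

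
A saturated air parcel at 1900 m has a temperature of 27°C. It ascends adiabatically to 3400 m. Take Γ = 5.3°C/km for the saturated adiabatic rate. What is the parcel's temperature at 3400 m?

19.05°C

Saturated adiabatic to 3400 m: -5.3 × 1.5 km = -7.95°C, so T = 19.05°C.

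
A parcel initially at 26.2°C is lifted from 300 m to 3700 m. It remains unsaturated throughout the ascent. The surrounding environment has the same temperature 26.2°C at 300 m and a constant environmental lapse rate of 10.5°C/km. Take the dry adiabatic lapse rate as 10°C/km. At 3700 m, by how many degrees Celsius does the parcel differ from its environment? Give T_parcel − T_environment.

+1.7°C (parcel warmer than environment)

Parcel:
  300–3700 m, dry: Δz = 3.4 km ⇒ ΔT = -34°C; T = -7.8°C
Environment:
  300–3700 m, environment: Δz = 3.4 km ⇒ ΔT = -35.7°C; T = -9.5°C
T_parcel − T_env = -7.8 − (-9.5) = +1.7°C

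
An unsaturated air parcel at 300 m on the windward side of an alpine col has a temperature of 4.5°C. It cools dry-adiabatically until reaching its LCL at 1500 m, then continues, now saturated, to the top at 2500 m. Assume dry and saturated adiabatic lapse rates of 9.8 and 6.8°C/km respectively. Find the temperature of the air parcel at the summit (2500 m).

From 300 m to 1500 m (dry): cools by 9.8 × 1.2 = 11.76°C, giving -7.26°C.
From 1500 m to 2500 m (saturated): cools by 6.8 × 1 = 6.8°C, giving -14.06°C.

-14.06°C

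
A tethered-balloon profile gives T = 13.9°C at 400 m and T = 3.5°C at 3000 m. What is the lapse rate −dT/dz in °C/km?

Γ = −ΔT/Δz = (13.9 − 3.5) / (3000 − 400) m
  = 10.4°C / 2.6 km = 4°C/km

4°C/km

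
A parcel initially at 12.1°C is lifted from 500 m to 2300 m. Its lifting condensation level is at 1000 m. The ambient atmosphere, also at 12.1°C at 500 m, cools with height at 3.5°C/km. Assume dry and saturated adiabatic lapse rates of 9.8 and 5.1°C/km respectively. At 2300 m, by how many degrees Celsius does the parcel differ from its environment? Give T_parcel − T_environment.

Parcel:
  Dry to 1000 m: -9.8 × 0.5 km = -4.9°C, so T = 7.2°C.
  Saturated to 2300 m: -5.1 × 1.3 km = -6.63°C, so T = 0.57°C.
Environment:
  Environment to 2300 m: -3.5 × 1.8 km = -6.3°C, so T = 5.8°C.
T_parcel − T_env = 0.57 − 5.8 = -5.23°C

-5.23°C (parcel cooler than environment)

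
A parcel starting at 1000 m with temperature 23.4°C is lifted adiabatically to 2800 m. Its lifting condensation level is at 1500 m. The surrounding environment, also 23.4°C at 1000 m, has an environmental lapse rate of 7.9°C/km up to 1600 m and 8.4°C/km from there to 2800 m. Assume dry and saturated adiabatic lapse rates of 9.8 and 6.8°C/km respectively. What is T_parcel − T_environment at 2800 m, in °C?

+1.08°C (parcel warmer than environment)

Parcel:
  1000 → 1500 m (dry, 9.8°C/km): ΔT = -9.8 × 0.5 = -4.9°C → T = 18.5°C
  1500 → 2800 m (saturated, 6.8°C/km): ΔT = -6.8 × 1.3 = -8.84°C → T = 9.66°C
Environment:
  1000 → 1600 m (environment, lower layer, 7.9°C/km): ΔT = -7.9 × 0.6 = -4.74°C → T = 18.66°C
  1600 → 2800 m (environment, upper layer, 8.4°C/km): ΔT = -8.4 × 1.2 = -10.08°C → T = 8.58°C
T_parcel − T_env = 9.66 − 8.58 = +1.08°C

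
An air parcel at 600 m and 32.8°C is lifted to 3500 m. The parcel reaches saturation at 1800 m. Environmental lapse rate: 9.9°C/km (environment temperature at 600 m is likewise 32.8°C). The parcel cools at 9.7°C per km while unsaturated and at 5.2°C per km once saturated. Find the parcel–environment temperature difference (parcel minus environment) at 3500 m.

Parcel:
  Dry to 1800 m: -9.7 × 1.2 km = -11.64°C, so T = 21.16°C.
  Saturated to 3500 m: -5.2 × 1.7 km = -8.84°C, so T = 12.32°C.
Environment:
  Environment to 3500 m: -9.9 × 2.9 km = -28.71°C, so T = 4.09°C.
T_parcel − T_env = 12.32 − 4.09 = +8.23°C

+8.23°C (parcel warmer than environment)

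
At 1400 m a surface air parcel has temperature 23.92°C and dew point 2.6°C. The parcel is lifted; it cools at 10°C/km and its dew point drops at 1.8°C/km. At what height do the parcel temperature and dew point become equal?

4000 m

T and T_d converge at 10 − 1.8 = 8.2°C per km
Height above start = (23.92 − 2.6) / 8.2 = 2.6 km
LCL altitude = 1400 m + 2600 m = 4000 m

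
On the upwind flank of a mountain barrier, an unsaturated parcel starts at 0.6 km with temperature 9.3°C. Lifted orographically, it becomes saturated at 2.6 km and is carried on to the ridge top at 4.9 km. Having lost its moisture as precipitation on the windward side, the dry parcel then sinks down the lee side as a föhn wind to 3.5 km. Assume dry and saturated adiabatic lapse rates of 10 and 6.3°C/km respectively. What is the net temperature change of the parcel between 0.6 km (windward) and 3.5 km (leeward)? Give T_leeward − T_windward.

Dry to 2600 m: -10 × 2 km = -20°C, so T = -10.7°C.
Saturated to 4900 m: -6.3 × 2.3 km = -14.49°C, so T = -25.19°C.
Dry descent to 3500 m: +10 × 1.4 km = +14°C, so T = -11.19°C.
Net change vs windward start: -11.19 − 9.3 = -20.49°C

-20.49°C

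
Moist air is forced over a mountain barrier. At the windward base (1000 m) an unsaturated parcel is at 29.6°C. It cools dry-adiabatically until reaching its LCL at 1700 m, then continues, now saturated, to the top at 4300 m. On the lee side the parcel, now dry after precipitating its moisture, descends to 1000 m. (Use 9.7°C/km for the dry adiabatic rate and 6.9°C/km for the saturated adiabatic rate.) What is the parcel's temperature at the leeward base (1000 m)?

36.88°C

Dry to 1700 m: -9.7 × 0.7 km = -6.79°C, so T = 22.81°C.
Saturated to 4300 m: -6.9 × 2.6 km = -17.94°C, so T = 4.87°C.
Dry descent to 1000 m: +9.7 × 3.3 km = +32.01°C, so T = 36.88°C.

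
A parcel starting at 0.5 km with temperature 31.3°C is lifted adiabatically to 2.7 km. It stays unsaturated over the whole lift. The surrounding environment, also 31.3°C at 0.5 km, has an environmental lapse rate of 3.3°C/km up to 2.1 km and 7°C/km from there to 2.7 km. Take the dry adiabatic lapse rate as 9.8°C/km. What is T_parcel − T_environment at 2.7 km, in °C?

-12.08°C (parcel cooler than environment)

Parcel:
  500–2700 m, dry: Δz = 2.2 km ⇒ ΔT = -21.56°C; T = 9.74°C
Environment:
  500–2100 m, environment, lower layer: Δz = 1.6 km ⇒ ΔT = -5.28°C; T = 26.02°C
  2100–2700 m, environment, upper layer: Δz = 0.6 km ⇒ ΔT = -4.2°C; T = 21.82°C
T_parcel − T_env = 9.74 − 21.82 = -12.08°C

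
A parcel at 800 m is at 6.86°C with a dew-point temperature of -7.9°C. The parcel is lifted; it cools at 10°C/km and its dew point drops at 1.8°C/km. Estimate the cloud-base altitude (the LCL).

T and T_d converge at 10 − 1.8 = 8.2°C per km
Height above start = (6.86 − (-7.9)) / 8.2 = 1.8 km
LCL altitude = 800 m + 1800 m = 2600 m

2600 m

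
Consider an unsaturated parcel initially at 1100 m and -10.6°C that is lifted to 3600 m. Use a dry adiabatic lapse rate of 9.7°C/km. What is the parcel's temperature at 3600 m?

Dry adiabatic to 3600 m: -9.7 × 2.5 km = -24.25°C, so T = -34.85°C.

-34.85°C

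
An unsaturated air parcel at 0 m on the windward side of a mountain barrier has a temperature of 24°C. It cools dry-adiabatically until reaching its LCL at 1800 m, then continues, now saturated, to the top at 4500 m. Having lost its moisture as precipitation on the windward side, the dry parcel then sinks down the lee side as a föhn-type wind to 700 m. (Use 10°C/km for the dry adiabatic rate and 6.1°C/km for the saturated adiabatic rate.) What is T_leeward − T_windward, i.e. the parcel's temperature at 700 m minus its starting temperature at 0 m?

+3.53°C

0–1800 m, dry: Δz = 1.8 km ⇒ ΔT = -18°C; T = 6°C
1800–4500 m, saturated: Δz = 2.7 km ⇒ ΔT = -16.47°C; T = -10.47°C
4500–700 m, dry descent: Δz = 3.8 km ⇒ ΔT = +38°C; T = 27.53°C
Net change vs windward start: 27.53 − 24 = +3.53°C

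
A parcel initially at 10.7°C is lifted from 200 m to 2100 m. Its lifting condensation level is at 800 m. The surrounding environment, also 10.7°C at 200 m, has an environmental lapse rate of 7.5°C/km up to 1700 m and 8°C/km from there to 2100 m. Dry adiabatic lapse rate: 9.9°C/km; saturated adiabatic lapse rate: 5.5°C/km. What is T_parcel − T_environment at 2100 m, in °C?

Parcel:
  200–800 m, dry: Δz = 0.6 km ⇒ ΔT = -5.94°C; T = 4.76°C
  800–2100 m, saturated: Δz = 1.3 km ⇒ ΔT = -7.15°C; T = -2.39°C
Environment:
  200–1700 m, environment, lower layer: Δz = 1.5 km ⇒ ΔT = -11.25°C; T = -0.55°C
  1700–2100 m, environment, upper layer: Δz = 0.4 km ⇒ ΔT = -3.2°C; T = -3.75°C
T_parcel − T_env = -2.39 − (-3.75) = +1.36°C

+1.36°C (parcel warmer than environment)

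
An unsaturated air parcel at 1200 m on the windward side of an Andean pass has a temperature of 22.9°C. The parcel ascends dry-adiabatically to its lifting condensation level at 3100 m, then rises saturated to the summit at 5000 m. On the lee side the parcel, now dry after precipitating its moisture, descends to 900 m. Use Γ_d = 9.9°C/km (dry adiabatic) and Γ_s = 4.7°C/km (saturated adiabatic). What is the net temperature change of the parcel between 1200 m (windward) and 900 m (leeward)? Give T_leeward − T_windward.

From 1200 m to 3100 m (dry): cools by 9.9 × 1.9 = 18.81°C, giving 4.09°C.
From 3100 m to 5000 m (saturated): cools by 4.7 × 1.9 = 8.93°C, giving -4.84°C.
From 5000 m to 900 m (dry descent): warms by 9.9 × 4.1 = 40.59°C, giving 35.75°C.
Net change vs windward start: 35.75 − 22.9 = +12.85°C

+12.85°C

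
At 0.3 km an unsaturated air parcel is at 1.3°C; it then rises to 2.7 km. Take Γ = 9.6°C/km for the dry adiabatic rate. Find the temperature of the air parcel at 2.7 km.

-21.74°C

Dry adiabatic to 2700 m: -9.6 × 2.4 km = -23.04°C, so T = -21.74°C.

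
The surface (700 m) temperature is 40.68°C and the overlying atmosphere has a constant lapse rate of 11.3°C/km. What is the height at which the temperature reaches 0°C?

Height above start = (40.68 − 0) / 11.3 = 3.6 km
Altitude = 700 m + 3600 m = 4300 m

4300 m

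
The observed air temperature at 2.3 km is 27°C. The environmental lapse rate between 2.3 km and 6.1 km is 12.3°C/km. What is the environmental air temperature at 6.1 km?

-19.74°C

Environmental to 6100 m: -12.3 × 3.8 km = -46.74°C, so T = -19.74°C.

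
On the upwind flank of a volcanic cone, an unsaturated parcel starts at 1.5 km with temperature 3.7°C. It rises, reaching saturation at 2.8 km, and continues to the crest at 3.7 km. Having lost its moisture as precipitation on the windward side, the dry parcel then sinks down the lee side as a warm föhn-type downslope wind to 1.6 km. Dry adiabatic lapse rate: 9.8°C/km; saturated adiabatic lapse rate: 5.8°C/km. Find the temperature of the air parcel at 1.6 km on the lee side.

6.32°C

1500–2800 m, dry: Δz = 1.3 km ⇒ ΔT = -12.74°C; T = -9.04°C
2800–3700 m, saturated: Δz = 0.9 km ⇒ ΔT = -5.22°C; T = -14.26°C
3700–1600 m, dry descent: Δz = 2.1 km ⇒ ΔT = +20.58°C; T = 6.32°C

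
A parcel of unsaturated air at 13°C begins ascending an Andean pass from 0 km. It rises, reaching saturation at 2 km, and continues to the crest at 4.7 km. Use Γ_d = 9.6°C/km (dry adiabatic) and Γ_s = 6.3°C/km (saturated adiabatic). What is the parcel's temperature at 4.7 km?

-23.21°C

0–2000 m, dry: Δz = 2 km ⇒ ΔT = -19.2°C; T = -6.2°C
2000–4700 m, saturated: Δz = 2.7 km ⇒ ΔT = -17.01°C; T = -23.21°C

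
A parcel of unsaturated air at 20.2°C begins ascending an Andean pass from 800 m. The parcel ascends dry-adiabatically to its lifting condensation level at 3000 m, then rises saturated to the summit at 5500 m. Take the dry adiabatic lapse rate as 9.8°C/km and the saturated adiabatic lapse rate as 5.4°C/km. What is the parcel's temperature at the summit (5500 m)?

From 800 m to 3000 m (dry): cools by 9.8 × 2.2 = 21.56°C, giving -1.36°C.
From 3000 m to 5500 m (saturated): cools by 5.4 × 2.5 = 13.5°C, giving -14.86°C.

-14.86°C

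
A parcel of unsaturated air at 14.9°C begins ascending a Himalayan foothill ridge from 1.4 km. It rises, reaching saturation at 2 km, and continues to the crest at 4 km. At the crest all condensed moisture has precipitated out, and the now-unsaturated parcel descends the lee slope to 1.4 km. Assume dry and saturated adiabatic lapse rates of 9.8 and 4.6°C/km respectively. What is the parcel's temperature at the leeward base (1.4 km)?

1400–2000 m, dry: Δz = 0.6 km ⇒ ΔT = -5.88°C; T = 9.02°C
2000–4000 m, saturated: Δz = 2 km ⇒ ΔT = -9.2°C; T = -0.18°C
4000–1400 m, dry descent: Δz = 2.6 km ⇒ ΔT = +25.48°C; T = 25.3°C

25.3°C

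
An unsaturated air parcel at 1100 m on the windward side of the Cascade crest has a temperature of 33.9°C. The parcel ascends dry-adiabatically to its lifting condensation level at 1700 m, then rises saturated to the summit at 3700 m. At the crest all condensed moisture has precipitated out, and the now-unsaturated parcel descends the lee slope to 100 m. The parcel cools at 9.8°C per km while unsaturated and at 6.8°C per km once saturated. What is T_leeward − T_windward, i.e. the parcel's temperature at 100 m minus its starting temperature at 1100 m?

+15.8°C

1100 → 1700 m (dry, 9.8°C/km): ΔT = -9.8 × 0.6 = -5.88°C → T = 28.02°C
1700 → 3700 m (saturated, 6.8°C/km): ΔT = -6.8 × 2 = -13.6°C → T = 14.42°C
3700 → 100 m (dry descent, 9.8°C/km): ΔT = +9.8 × 3.6 = +35.28°C → T = 49.7°C
Net change vs windward start: 49.7 − 33.9 = +15.8°C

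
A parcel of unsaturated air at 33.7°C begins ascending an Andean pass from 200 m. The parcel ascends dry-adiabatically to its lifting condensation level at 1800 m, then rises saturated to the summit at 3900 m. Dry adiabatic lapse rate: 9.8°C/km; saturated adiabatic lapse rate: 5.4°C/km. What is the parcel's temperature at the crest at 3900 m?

6.68°C

Dry to 1800 m: -9.8 × 1.6 km = -15.68°C, so T = 18.02°C.
Saturated to 3900 m: -5.4 × 2.1 km = -11.34°C, so T = 6.68°C.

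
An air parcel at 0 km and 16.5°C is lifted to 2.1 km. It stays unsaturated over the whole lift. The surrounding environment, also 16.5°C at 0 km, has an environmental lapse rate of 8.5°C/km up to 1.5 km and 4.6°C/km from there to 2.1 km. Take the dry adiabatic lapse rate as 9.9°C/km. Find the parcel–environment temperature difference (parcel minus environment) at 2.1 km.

-5.28°C (parcel cooler than environment)

Parcel:
  Dry to 2100 m: -9.9 × 2.1 km = -20.79°C, so T = -4.29°C.
Environment:
  Environment, lower layer to 1500 m: -8.5 × 1.5 km = -12.75°C, so T = 3.75°C.
  Environment, upper layer to 2100 m: -4.6 × 0.6 km = -2.76°C, so T = 0.99°C.
T_parcel − T_env = -4.29 − 0.99 = -5.28°C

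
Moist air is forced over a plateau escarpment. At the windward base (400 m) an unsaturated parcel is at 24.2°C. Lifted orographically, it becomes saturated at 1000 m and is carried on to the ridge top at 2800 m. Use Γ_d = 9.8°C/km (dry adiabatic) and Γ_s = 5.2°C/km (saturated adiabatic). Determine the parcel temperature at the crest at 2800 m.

8.96°C

400–1000 m, dry: Δz = 0.6 km ⇒ ΔT = -5.88°C; T = 18.32°C
1000–2800 m, saturated: Δz = 1.8 km ⇒ ΔT = -9.36°C; T = 8.96°C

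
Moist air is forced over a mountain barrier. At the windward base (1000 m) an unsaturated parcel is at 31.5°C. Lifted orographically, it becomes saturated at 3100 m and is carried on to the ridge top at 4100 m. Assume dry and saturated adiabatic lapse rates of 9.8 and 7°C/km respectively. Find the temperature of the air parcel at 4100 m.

1000 → 3100 m (dry, 9.8°C/km): ΔT = -9.8 × 2.1 = -20.58°C → T = 10.92°C
3100 → 4100 m (saturated, 7°C/km): ΔT = -7 × 1 = -7°C → T = 3.92°C

3.92°C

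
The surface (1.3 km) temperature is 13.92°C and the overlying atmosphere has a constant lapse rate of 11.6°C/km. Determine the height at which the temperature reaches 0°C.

2.5 km

Height above start = (13.92 − 0) / 11.6 = 1.2 km
Altitude = 1300 m + 1200 m = 2500 m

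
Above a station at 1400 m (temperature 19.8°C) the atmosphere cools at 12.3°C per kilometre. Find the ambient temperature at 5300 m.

1400 → 5300 m (environmental, 12.3°C/km): ΔT = -12.3 × 3.9 = -47.97°C → T = -28.17°C

-28.17°C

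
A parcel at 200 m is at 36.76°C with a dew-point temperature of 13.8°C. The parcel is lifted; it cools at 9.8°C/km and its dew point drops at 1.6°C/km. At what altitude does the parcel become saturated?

3000 m

T and T_d converge at 9.8 − 1.6 = 8.2°C per km
Height above start = (36.76 − 13.8) / 8.2 = 2.8 km
LCL altitude = 200 m + 2800 m = 3000 m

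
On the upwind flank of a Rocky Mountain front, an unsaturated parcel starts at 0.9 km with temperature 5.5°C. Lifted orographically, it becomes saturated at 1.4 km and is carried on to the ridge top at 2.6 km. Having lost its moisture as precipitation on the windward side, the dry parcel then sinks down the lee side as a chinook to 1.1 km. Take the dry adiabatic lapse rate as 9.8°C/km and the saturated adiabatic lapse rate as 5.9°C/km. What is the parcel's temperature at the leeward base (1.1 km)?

From 900 m to 1400 m (dry): cools by 9.8 × 0.5 = 4.9°C, giving 0.6°C.
From 1400 m to 2600 m (saturated): cools by 5.9 × 1.2 = 7.08°C, giving -6.48°C.
From 2600 m to 1100 m (dry descent): warms by 9.8 × 1.5 = 14.7°C, giving 8.22°C.

8.22°C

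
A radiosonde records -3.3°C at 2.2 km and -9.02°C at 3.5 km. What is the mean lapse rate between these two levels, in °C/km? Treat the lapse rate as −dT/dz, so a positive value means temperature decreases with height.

4.4°C/km

Γ = −ΔT/Δz = (-3.3 − (-9.02)) / (3500 − 2200) m
  = 5.72°C / 1.3 km = 4.4°C/km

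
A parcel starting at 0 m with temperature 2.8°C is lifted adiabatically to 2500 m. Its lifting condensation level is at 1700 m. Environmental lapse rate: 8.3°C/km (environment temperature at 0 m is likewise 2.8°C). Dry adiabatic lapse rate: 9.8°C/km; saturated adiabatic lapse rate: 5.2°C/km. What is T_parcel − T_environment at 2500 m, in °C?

Parcel:
  From 0 m to 1700 m (dry): cools by 9.8 × 1.7 = 16.66°C, giving -13.86°C.
  From 1700 m to 2500 m (saturated): cools by 5.2 × 0.8 = 4.16°C, giving -18.02°C.
Environment:
  From 0 m to 2500 m (environment): cools by 8.3 × 2.5 = 20.75°C, giving -17.95°C.
T_parcel − T_env = -18.02 − (-17.95) = -0.07°C

-0.07°C (parcel cooler than environment)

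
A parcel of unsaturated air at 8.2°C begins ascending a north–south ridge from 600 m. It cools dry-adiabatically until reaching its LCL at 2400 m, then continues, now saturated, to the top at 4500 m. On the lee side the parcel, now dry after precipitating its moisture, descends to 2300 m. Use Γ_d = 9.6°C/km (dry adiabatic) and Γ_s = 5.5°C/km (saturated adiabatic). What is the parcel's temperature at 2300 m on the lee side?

600–2400 m, dry: Δz = 1.8 km ⇒ ΔT = -17.28°C; T = -9.08°C
2400–4500 m, saturated: Δz = 2.1 km ⇒ ΔT = -11.55°C; T = -20.63°C
4500–2300 m, dry descent: Δz = 2.2 km ⇒ ΔT = +21.12°C; T = 0.49°C

0.49°C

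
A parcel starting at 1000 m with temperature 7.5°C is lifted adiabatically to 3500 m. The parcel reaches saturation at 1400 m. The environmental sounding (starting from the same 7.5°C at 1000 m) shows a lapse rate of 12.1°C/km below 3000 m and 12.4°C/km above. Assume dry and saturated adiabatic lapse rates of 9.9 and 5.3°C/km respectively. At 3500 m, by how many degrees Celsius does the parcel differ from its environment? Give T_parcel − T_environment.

Parcel:
  1000–1400 m, dry: Δz = 0.4 km ⇒ ΔT = -3.96°C; T = 3.54°C
  1400–3500 m, saturated: Δz = 2.1 km ⇒ ΔT = -11.13°C; T = -7.59°C
Environment:
  1000–3000 m, environment, lower layer: Δz = 2 km ⇒ ΔT = -24.2°C; T = -16.7°C
  3000–3500 m, environment, upper layer: Δz = 0.5 km ⇒ ΔT = -6.2°C; T = -22.9°C
T_parcel − T_env = -7.59 − (-22.9) = +15.31°C

+15.31°C (parcel warmer than environment)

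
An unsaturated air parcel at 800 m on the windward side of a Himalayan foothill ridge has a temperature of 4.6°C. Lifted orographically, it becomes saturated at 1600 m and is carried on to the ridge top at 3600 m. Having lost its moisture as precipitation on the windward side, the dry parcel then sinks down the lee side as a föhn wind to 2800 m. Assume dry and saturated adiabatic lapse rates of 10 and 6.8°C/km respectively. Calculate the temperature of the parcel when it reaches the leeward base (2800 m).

-9°C

800 → 1600 m (dry, 10°C/km): ΔT = -10 × 0.8 = -8°C → T = -3.4°C
1600 → 3600 m (saturated, 6.8°C/km): ΔT = -6.8 × 2 = -13.6°C → T = -17°C
3600 → 2800 m (dry descent, 10°C/km): ΔT = +10 × 0.8 = +8°C → T = -9°C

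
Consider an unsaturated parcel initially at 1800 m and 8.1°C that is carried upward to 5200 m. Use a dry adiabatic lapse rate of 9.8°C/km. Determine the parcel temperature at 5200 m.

From 1800 m to 5200 m (dry adiabatic): cools by 9.8 × 3.4 = 33.32°C, giving -25.22°C.

-25.22°C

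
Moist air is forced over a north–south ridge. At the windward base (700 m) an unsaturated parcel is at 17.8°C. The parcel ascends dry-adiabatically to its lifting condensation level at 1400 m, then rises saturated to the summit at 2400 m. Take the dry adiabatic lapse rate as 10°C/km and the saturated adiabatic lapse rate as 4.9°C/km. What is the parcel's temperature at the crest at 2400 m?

700–1400 m, dry: Δz = 0.7 km ⇒ ΔT = -7°C; T = 10.8°C
1400–2400 m, saturated: Δz = 1 km ⇒ ΔT = -4.9°C; T = 5.9°C

5.9°C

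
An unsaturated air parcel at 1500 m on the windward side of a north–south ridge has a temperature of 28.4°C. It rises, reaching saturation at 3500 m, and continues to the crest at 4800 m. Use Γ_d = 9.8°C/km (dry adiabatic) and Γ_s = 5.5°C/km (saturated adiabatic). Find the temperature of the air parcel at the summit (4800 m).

Dry to 3500 m: -9.8 × 2 km = -19.6°C, so T = 8.8°C.
Saturated to 4800 m: -5.5 × 1.3 km = -7.15°C, so T = 1.65°C.

1.65°C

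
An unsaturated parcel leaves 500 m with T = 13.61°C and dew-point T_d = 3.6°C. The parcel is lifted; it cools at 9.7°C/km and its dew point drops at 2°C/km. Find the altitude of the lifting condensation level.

1800 m

T and T_d converge at 9.7 − 2 = 7.7°C per km
Height above start = (13.61 − 3.6) / 7.7 = 1.3 km
LCL altitude = 500 m + 1300 m = 1800 m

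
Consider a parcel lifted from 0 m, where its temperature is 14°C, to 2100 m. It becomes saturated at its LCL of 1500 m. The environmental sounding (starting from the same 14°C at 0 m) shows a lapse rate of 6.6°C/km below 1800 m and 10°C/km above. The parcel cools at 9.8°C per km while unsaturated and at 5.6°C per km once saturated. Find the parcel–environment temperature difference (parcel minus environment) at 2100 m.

Parcel:
  0–1500 m, dry: Δz = 1.5 km ⇒ ΔT = -14.7°C; T = -0.7°C
  1500–2100 m, saturated: Δz = 0.6 km ⇒ ΔT = -3.36°C; T = -4.06°C
Environment:
  0–1800 m, environment, lower layer: Δz = 1.8 km ⇒ ΔT = -11.88°C; T = 2.12°C
  1800–2100 m, environment, upper layer: Δz = 0.3 km ⇒ ΔT = -3°C; T = -0.88°C
T_parcel − T_env = -4.06 − (-0.88) = -3.18°C

-3.18°C (parcel cooler than environment)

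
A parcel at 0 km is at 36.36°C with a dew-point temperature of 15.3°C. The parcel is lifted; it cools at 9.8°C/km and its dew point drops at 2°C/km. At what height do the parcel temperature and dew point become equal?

T and T_d converge at 9.8 − 2 = 7.8°C per km
Height above start = (36.36 − 15.3) / 7.8 = 2.7 km
LCL altitude = 0 m + 2700 m = 2700 m

2.7 km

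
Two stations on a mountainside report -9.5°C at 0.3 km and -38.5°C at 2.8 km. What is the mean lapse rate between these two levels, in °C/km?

11.6°C/km

Γ = −ΔT/Δz = (-9.5 − (-38.5)) / (2800 − 300) m
  = 29°C / 2.5 km = 11.6°C/km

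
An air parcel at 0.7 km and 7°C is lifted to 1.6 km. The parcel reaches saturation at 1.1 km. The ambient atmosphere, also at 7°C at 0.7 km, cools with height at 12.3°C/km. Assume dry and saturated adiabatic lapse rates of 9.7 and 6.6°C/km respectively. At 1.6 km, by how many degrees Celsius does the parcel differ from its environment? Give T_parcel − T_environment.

Parcel:
  Dry to 1100 m: -9.7 × 0.4 km = -3.88°C, so T = 3.12°C.
  Saturated to 1600 m: -6.6 × 0.5 km = -3.3°C, so T = -0.18°C.
Environment:
  Environment to 1600 m: -12.3 × 0.9 km = -11.07°C, so T = -4.07°C.
T_parcel − T_env = -0.18 − (-4.07) = +3.89°C

+3.89°C (parcel warmer than environment)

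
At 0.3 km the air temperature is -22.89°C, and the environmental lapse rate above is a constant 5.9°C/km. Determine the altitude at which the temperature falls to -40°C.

3.2 km

Height above start = (-22.89 − (-40)) / 5.9 = 2.9 km
Altitude = 300 m + 2900 m = 3200 m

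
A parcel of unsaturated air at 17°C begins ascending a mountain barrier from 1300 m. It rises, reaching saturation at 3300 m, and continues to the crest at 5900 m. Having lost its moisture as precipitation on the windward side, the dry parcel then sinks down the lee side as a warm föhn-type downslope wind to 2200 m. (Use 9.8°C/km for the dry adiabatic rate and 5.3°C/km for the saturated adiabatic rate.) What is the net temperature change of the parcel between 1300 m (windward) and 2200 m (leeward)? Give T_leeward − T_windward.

1300–3300 m, dry: Δz = 2 km ⇒ ΔT = -19.6°C; T = -2.6°C
3300–5900 m, saturated: Δz = 2.6 km ⇒ ΔT = -13.78°C; T = -16.38°C
5900–2200 m, dry descent: Δz = 3.7 km ⇒ ΔT = +36.26°C; T = 19.88°C
Net change vs windward start: 19.88 − 17 = +2.88°C

+2.88°C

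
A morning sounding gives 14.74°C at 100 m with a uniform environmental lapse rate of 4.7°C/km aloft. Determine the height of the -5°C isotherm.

4300 m

Height above start = (14.74 − (-5)) / 4.7 = 4.2 km
Altitude = 100 m + 4200 m = 4300 m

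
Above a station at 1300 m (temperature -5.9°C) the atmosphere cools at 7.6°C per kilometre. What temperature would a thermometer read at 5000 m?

-34.02°C

1300–5000 m, environmental: Δz = 3.7 km ⇒ ΔT = -28.12°C; T = -34.02°C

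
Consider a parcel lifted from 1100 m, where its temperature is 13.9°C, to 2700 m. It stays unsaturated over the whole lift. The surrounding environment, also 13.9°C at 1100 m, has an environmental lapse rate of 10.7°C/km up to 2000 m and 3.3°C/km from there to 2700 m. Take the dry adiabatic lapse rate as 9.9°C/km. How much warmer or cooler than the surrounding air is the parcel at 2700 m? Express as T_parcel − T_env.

Parcel:
  From 1100 m to 2700 m (dry): cools by 9.9 × 1.6 = 15.84°C, giving -1.94°C.
Environment:
  From 1100 m to 2000 m (environment, lower layer): cools by 10.7 × 0.9 = 9.63°C, giving 4.27°C.
  From 2000 m to 2700 m (environment, upper layer): cools by 3.3 × 0.7 = 2.31°C, giving 1.96°C.
T_parcel − T_env = -1.94 − 1.96 = -3.9°C

-3.9°C (parcel cooler than environment)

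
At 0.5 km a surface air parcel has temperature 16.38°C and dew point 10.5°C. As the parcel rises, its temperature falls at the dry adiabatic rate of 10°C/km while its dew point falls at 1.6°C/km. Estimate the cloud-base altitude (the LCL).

T and T_d converge at 10 − 1.6 = 8.4°C per km
Height above start = (16.38 − 10.5) / 8.4 = 0.7 km
LCL altitude = 500 m + 700 m = 1200 m

1.2 km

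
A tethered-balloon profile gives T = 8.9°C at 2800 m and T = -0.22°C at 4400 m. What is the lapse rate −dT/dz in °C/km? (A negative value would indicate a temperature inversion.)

5.7°C/km

Γ = −ΔT/Δz = (8.9 − (-0.22)) / (4400 − 2800) m
  = 9.12°C / 1.6 km = 5.7°C/km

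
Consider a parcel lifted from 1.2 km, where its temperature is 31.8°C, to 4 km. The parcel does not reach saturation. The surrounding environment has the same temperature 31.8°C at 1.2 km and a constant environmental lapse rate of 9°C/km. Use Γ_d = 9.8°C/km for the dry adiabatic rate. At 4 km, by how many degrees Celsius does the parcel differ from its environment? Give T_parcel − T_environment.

-2.24°C (parcel cooler than environment)

Parcel:
  1200 → 4000 m (dry, 9.8°C/km): ΔT = -9.8 × 2.8 = -27.44°C → T = 4.36°C
Environment:
  1200 → 4000 m (environment, 9°C/km): ΔT = -9 × 2.8 = -25.2°C → T = 6.6°C
T_parcel − T_env = 4.36 − 6.6 = -2.24°C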